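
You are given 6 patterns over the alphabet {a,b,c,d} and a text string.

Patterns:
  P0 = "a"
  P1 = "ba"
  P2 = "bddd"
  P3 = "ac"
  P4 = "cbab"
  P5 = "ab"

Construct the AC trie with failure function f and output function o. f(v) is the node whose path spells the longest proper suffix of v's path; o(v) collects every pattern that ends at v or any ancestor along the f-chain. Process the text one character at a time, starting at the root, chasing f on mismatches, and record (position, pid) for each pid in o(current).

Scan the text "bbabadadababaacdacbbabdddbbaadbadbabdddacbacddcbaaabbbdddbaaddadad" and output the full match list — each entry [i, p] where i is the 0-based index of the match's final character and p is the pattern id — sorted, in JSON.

Build automaton:
Trie (insert patterns):
  n0 'ε': a→1 b→2 c→8
  n1 'a': b→12 c→7  ←P0
  n2 'b': a→3 d→4
  n3 'ba': ·  ←P1
  n4 'bd': d→5
  n5 'bdd': d→6
  n6 'bddd': ·  ←P2
  n7 'ac': ·  ←P3
  n8 'c': b→9
  n9 'cb': a→10
  n10 'cba': b→11
  n11 'cbab': ·  ←P4
  n12 'ab': ·  ←P5

BFS fail/out derivation:
  fail(1) 'a': from fail(0)=0 chase 'a': 0 ⇒ 0;  out={0}∪out(0)={0}
  fail(2) 'b': from fail(0)=0 chase 'b': 0 ⇒ 0;  out=∅∪out(0)=∅
  fail(8) 'c': from fail(0)=0 chase 'c': 0 ⇒ 0;  out=∅∪out(0)=∅
  fail(3) 'ba': from fail(2)=0 chase 'a': 0 ⇒ 1;  out={1}∪out(1)={0,1}
  fail(4) 'bd': from fail(2)=0 chase 'd': 0 ⇒ 0;  out=∅∪out(0)=∅
  fail(7) 'ac': from fail(1)=0 chase 'c': 0 ⇒ 8;  out={3}∪out(8)={3}
  fail(9) 'cb': from fail(8)=0 chase 'b': 0 ⇒ 2;  out=∅∪out(2)=∅
  fail(12) 'ab': from fail(1)=0 chase 'b': 0 ⇒ 2;  out={5}∪out(2)={5}
  fail(5) 'bdd': from fail(4)=0 chase 'd': 0 ⇒ 0;  out=∅∪out(0)=∅
  fail(10) 'cba': from fail(9)=2 chase 'a': 2 ⇒ 3;  out=∅∪out(3)={0,1}
  fail(6) 'bddd': from fail(5)=0 chase 'd': 0 ⇒ 0;  out={2}∪out(0)={2}
  fail(11) 'cbab': from fail(10)=3 chase 'b': 3→1 ⇒ 12;  out={4}∪out(12)={4,5}

Scan:
[0] read 'b'  n0⇒n2
[1] read 'b'  n2⇒n2 (via fail)
[2] read 'a'  n2⇒n3  ** P0@[2:2],P1@[1:2]
[3] read 'b'  n3⇒n12 (via fail)  ** P5@[2:3]
[4] read 'a'  n12⇒n3 (via fail)  ** P0@[4:4],P1@[3:4]
[5] read 'd'  n3⇒n0 (via fail)
[6] read 'a'  n0⇒n1  ** P0@[6:6]
[7] read 'd'  n1⇒n0 (via fail)
[8] read 'a'  n0⇒n1  ** P0@[8:8]
[9] read 'b'  n1⇒n12  ** P5@[8:9]
[10] read 'a'  n12⇒n3 (via fail)  ** P0@[10:10],P1@[9:10]
[11] read 'b'  n3⇒n12 (via fail)  ** P5@[10:11]
[12] read 'a'  n12⇒n3 (via fail)  ** P0@[12:12],P1@[11:12]
[13] read 'a'  n3⇒n1 (via fail)  ** P0@[13:13]
[14] read 'c'  n1⇒n7  ** P3@[13:14]
[15] read 'd'  n7⇒n0 (via fail)
[16] read 'a'  n0⇒n1  ** P0@[16:16]
[17] read 'c'  n1⇒n7  ** P3@[16:17]
[18] read 'b'  n7⇒n9 (via fail)
[19] read 'b'  n9⇒n2 (via fail)
[20] read 'a'  n2⇒n3  ** P0@[20:20],P1@[19:20]
[21] read 'b'  n3⇒n12 (via fail)  ** P5@[20:21]
[22] read 'd'  n12⇒n4 (via fail)
[23] read 'd'  n4⇒n5
[24] read 'd'  n5⇒n6  ** P2@[21:24]
[25] read 'b'  n6⇒n2 (via fail)
[26] read 'b'  n2⇒n2 (via fail)
[27] read 'a'  n2⇒n3  ** P0@[27:27],P1@[26:27]
[28] read 'a'  n3⇒n1 (via fail)  ** P0@[28:28]
[29] read 'd'  n1⇒n0 (via fail)
[30] read 'b'  n0⇒n2
[31] read 'a'  n2⇒n3  ** P0@[31:31],P1@[30:31]
[32] read 'd'  n3⇒n0 (via fail)
[33] read 'b'  n0⇒n2
[34] read 'a'  n2⇒n3  ** P0@[34:34],P1@[33:34]
[35] read 'b'  n3⇒n12 (via fail)  ** P5@[34:35]
[36] read 'd'  n12⇒n4 (via fail)
[37] read 'd'  n4⇒n5
[38] read 'd'  n5⇒n6  ** P2@[35:38]
[39] read 'a'  n6⇒n1 (via fail)  ** P0@[39:39]
[40] read 'c'  n1⇒n7  ** P3@[39:40]
[41] read 'b'  n7⇒n9 (via fail)
[42] read 'a'  n9⇒n10  ** P0@[42:42],P1@[41:42]
[43] read 'c'  n10⇒n7 (via fail)  ** P3@[42:43]
[44] read 'd'  n7⇒n0 (via fail)
[45] read 'd'  n0⇒n0
[46] read 'c'  n0⇒n8
[47] read 'b'  n8⇒n9
[48] read 'a'  n9⇒n10  ** P0@[48:48],P1@[47:48]
[49] read 'a'  n10⇒n1 (via fail)  ** P0@[49:49]
[50] read 'a'  n1⇒n1 (via fail)  ** P0@[50:50]
[51] read 'b'  n1⇒n12  ** P5@[50:51]
[52] read 'b'  n12⇒n2 (via fail)
[53] read 'b'  n2⇒n2 (via fail)
[54] read 'd'  n2⇒n4
[55] read 'd'  n4⇒n5
[56] read 'd'  n5⇒n6  ** P2@[53:56]
[57] read 'b'  n6⇒n2 (via fail)
[58] read 'a'  n2⇒n3  ** P0@[58:58],P1@[57:58]
[59] read 'a'  n3⇒n1 (via fail)  ** P0@[59:59]
[60] read 'd'  n1⇒n0 (via fail)
[61] read 'd'  n0⇒n0
[62] read 'a'  n0⇒n1  ** P0@[62:62]
[63] read 'd'  n1⇒n0 (via fail)
[64] read 'a'  n0⇒n1  ** P0@[64:64]
[65] read 'd'  n1⇒n0 (via fail)

Matches: [[2,0],[2,1],[3,5],[4,0],[4,1],[6,0],[8,0],[9,5],[10,0],[10,1],[11,5],[12,0],[12,1],[13,0],[14,3],[16,0],[17,3],[20,0],[20,1],[21,5],[24,2],[27,0],[27,1],[28,0],[31,0],[31,1],[34,0],[34,1],[35,5],[38,2],[39,0],[40,3],[42,0],[42,1],[43,3],[48,0],[48,1],[49,0],[50,0],[51,5],[56,2],[58,0],[58,1],[59,0],[62,0],[64,0]]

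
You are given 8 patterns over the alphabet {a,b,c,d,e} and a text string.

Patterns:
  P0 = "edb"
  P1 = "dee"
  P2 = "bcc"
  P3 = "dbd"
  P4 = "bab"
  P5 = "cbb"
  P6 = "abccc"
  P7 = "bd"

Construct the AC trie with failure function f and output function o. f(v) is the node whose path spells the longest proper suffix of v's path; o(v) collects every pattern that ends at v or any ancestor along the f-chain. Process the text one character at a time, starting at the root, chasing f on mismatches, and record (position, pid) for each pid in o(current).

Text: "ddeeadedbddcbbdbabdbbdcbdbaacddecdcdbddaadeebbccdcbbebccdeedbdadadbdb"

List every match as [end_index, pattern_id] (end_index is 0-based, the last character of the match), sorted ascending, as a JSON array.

Build automaton:
Trie nodes:
  n0 'ε': a→17 b→7 c→14 d→4 e→1
  n1 'e': d→2
  n2 'ed': b→3
  n3 'edb': ·  ←P0
  n4 'd': b→10 e→5
  n5 'de': e→6
  n6 'dee': ·  ←P1
  n7 'b': a→12 c→8 d→22
  n8 'bc': c→9
  n9 'bcc': ·  ←P2
  n10 'db': d→11
  n11 'dbd': ·  ←P3
  n12 'ba': b→13
  n13 'bab': ·  ←P4
  n14 'c': b→15
  n15 'cb': b→16
  n16 'cbb': ·  ←P5
  n17 'a': b→18
  n18 'ab': c→19
  n19 'abc': c→20
  n20 'abcc': c→21
  n21 'abccc': ·  ←P6
  n22 'bd': ·  ←P7

Failure links (BFS by depth):
  fail(1) 'e': from fail(0)=0 chase 'e': 0 ⇒ 0;  out=∅∪out(0)=∅
  fail(4) 'd': from fail(0)=0 chase 'd': 0 ⇒ 0;  out=∅∪out(0)=∅
  fail(7) 'b': from fail(0)=0 chase 'b': 0 ⇒ 0;  out=∅∪out(0)=∅
  fail(14) 'c': from fail(0)=0 chase 'c': 0 ⇒ 0;  out=∅∪out(0)=∅
  fail(17) 'a': from fail(0)=0 chase 'a': 0 ⇒ 0;  out=∅∪out(0)=∅
  fail(2) 'ed': from fail(1)=0 chase 'd': 0 ⇒ 4;  out=∅∪out(4)=∅
  fail(5) 'de': from fail(4)=0 chase 'e': 0 ⇒ 1;  out=∅∪out(1)=∅
  fail(8) 'bc': from fail(7)=0 chase 'c': 0 ⇒ 14;  out=∅∪out(14)=∅
  fail(10) 'db': from fail(4)=0 chase 'b': 0 ⇒ 7;  out=∅∪out(7)=∅
  fail(12) 'ba': from fail(7)=0 chase 'a': 0 ⇒ 17;  out=∅∪out(17)=∅
  fail(15) 'cb': from fail(14)=0 chase 'b': 0 ⇒ 7;  out=∅∪out(7)=∅
  fail(18) 'ab': from fail(17)=0 chase 'b': 0 ⇒ 7;  out=∅∪out(7)=∅
  fail(22) 'bd': from fail(7)=0 chase 'd': 0 ⇒ 4;  out={7}∪out(4)={7}
  fail(3) 'edb': from fail(2)=4 chase 'b': 4 ⇒ 10;  out={0}∪out(10)={0}
  fail(6) 'dee': from fail(5)=1 chase 'e': 1→0 ⇒ 1;  out={1}∪out(1)={1}
  fail(9) 'bcc': from fail(8)=14 chase 'c': 14→0 ⇒ 14;  out={2}∪out(14)={2}
  fail(11) 'dbd': from fail(10)=7 chase 'd': 7 ⇒ 22;  out={3}∪out(22)={3,7}
  fail(13) 'bab': from fail(12)=17 chase 'b': 17 ⇒ 18;  out={4}∪out(18)={4}
  fail(16) 'cbb': from fail(15)=7 chase 'b': 7→0 ⇒ 7;  out={5}∪out(7)={5}
  fail(19) 'abc': from fail(18)=7 chase 'c': 7 ⇒ 8;  out=∅∪out(8)=∅
  fail(20) 'abcc': from fail(19)=8 chase 'c': 8 ⇒ 9;  out=∅∪out(9)={2}
  fail(21) 'abccc': from fail(20)=9 chase 'c': 9→14→0 ⇒ 14;  out={6}∪out(14)={6}

Scan:
i=0 'd': node 0→4
i=1 'd': node 4→4 ·f
i=2 'e': node 4→5
i=3 'e': node 5→6  ** P1@[1:3]
i=4 'a': node 6→17 ·f
i=5 'd': node 17→4 ·f
i=6 'e': node 4→5
i=7 'd': node 5→2 ·f
i=8 'b': node 2→3  ** P0@[6:8]
i=9 'd': node 3→11 ·f  ** P3@[7:9],P7@[8:9]
i=10 'd': node 11→4 ·f
i=11 'c': node 4→14 ·f
i=12 'b': node 14→15
i=13 'b': node 15→16  ** P5@[11:13]
i=14 'd': node 16→22 ·f  ** P7@[13:14]
i=15 'b': node 22→10 ·f
i=16 'a': node 10→12 ·f
i=17 'b': node 12→13  ** P4@[15:17]
i=18 'd': node 13→22 ·f  ** P7@[17:18]
i=19 'b': node 22→10 ·f
i=20 'b': node 10→7 ·f
i=21 'd': node 7→22  ** P7@[20:21]
i=22 'c': node 22→14 ·f
i=23 'b': node 14→15
i=24 'd': node 15→22 ·f  ** P7@[23:24]
i=25 'b': node 22→10 ·f
i=26 'a': node 10→12 ·f
i=27 'a': node 12→17 ·f
i=28 'c': node 17→14 ·f
i=29 'd': node 14→4 ·f
i=30 'd': node 4→4 ·f
i=31 'e': node 4→5
i=32 'c': node 5→14 ·f
i=33 'd': node 14→4 ·f
i=34 'c': node 4→14 ·f
i=35 'd': node 14→4 ·f
i=36 'b': node 4→10
i=37 'd': node 10→11  ** P3@[35:37],P7@[36:37]
i=38 'd': node 11→4 ·f
i=39 'a': node 4→17 ·f
i=40 'a': node 17→17 ·f
i=41 'd': node 17→4 ·f
i=42 'e': node 4→5
i=43 'e': node 5→6  ** P1@[41:43]
i=44 'b': node 6→7 ·f
i=45 'b': node 7→7 ·f
i=46 'c': node 7→8
i=47 'c': node 8→9  ** P2@[45:47]
i=48 'd': node 9→4 ·f
i=49 'c': node 4→14 ·f
i=50 'b': node 14→15
i=51 'b': node 15→16  ** P5@[49:51]
i=52 'e': node 16→1 ·f
i=53 'b': node 1→7 ·f
i=54 'c': node 7→8
i=55 'c': node 8→9  ** P2@[53:55]
i=56 'd': node 9→4 ·f
i=57 'e': node 4→5
i=58 'e': node 5→6  ** P1@[56:58]
i=59 'd': node 6→2 ·f
i=60 'b': node 2→3  ** P0@[58:60]
i=61 'd': node 3→11 ·f  ** P3@[59:61],P7@[60:61]
i=62 'a': node 11→17 ·f
i=63 'd': node 17→4 ·f
i=64 'a': node 4→17 ·f
i=65 'd': node 17→4 ·f
i=66 'b': node 4→10
i=67 'd': node 10→11  ** P3@[65:67],P7@[66:67]
i=68 'b': node 11→10 ·f

Matches: [[3,1],[8,0],[9,3],[9,7],[13,5],[14,7],[17,4],[18,7],[21,7],[24,7],[37,3],[37,7],[43,1],[47,2],[51,5],[55,2],[58,1],[60,0],[61,3],[61,7],[67,3],[67,7]]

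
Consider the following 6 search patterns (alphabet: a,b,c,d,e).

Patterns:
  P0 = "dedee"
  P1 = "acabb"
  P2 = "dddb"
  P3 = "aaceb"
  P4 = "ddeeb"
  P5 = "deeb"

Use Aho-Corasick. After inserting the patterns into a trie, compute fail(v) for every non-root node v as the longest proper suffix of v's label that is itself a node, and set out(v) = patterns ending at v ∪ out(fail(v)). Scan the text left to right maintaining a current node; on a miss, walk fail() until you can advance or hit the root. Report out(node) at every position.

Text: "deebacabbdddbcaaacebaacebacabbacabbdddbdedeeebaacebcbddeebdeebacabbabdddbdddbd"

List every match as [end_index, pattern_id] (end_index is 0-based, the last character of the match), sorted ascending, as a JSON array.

Build automaton:
Trie nodes:
  n0 'ε': a→6 d→1
  n1 'd': d→11 e→2
  n2 'de': d→3 e→21
  n3 'ded': e→4
  n4 'dede': e→5
  n5 'dedee': ·  ←P0
  n6 'a': a→14 c→7
  n7 'ac': a→8
  n8 'aca': b→9
  n9 'acab': b→10
  n10 'acabb': ·  ←P1
  n11 'dd': d→12 e→18
  n12 'ddd': b→13
  n13 'dddb': ·  ←P2
  n14 'aa': c→15
  n15 'aac': e→16
  n16 'aace': b→17
  n17 'aaceb': ·  ←P3
  n18 'dde': e→19
  n19 'ddee': b→20
  n20 'ddeeb': ·  ←P4
  n21 'dee': b→22
  n22 'deeb': ·  ←P5

Failure links (BFS by depth):
  fail(1) 'd': from fail(0)=0 chase 'd': 0 ⇒ 0;  out=∅∪out(0)=∅
  fail(6) 'a': from fail(0)=0 chase 'a': 0 ⇒ 0;  out=∅∪out(0)=∅
  fail(2) 'de': from fail(1)=0 chase 'e': 0 ⇒ 0;  out=∅∪out(0)=∅
  fail(7) 'ac': from fail(6)=0 chase 'c': 0 ⇒ 0;  out=∅∪out(0)=∅
  fail(11) 'dd': from fail(1)=0 chase 'd': 0 ⇒ 1;  out=∅∪out(1)=∅
  fail(14) 'aa': from fail(6)=0 chase 'a': 0 ⇒ 6;  out=∅∪out(6)=∅
  fail(3) 'ded': from fail(2)=0 chase 'd': 0 ⇒ 1;  out=∅∪out(1)=∅
  fail(8) 'aca': from fail(7)=0 chase 'a': 0 ⇒ 6;  out=∅∪out(6)=∅
  fail(12) 'ddd': from fail(11)=1 chase 'd': 1 ⇒ 11;  out=∅∪out(11)=∅
  fail(15) 'aac': from fail(14)=6 chase 'c': 6 ⇒ 7;  out=∅∪out(7)=∅
  fail(18) 'dde': from fail(11)=1 chase 'e': 1 ⇒ 2;  out=∅∪out(2)=∅
  fail(21) 'dee': from fail(2)=0 chase 'e': 0 ⇒ 0;  out=∅∪out(0)=∅
  fail(4) 'dede': from fail(3)=1 chase 'e': 1 ⇒ 2;  out=∅∪out(2)=∅
  fail(9) 'acab': from fail(8)=6 chase 'b': 6→0 ⇒ 0;  out=∅∪out(0)=∅
  fail(13) 'dddb': from fail(12)=11 chase 'b': 11→1→0 ⇒ 0;  out={2}∪out(0)={2}
  fail(16) 'aace': from fail(15)=7 chase 'e': 7→0 ⇒ 0;  out=∅∪out(0)=∅
  fail(19) 'ddee': from fail(18)=2 chase 'e': 2 ⇒ 21;  out=∅∪out(21)=∅
  fail(22) 'deeb': from fail(21)=0 chase 'b': 0 ⇒ 0;  out={5}∪out(0)={5}
  fail(5) 'dedee': from fail(4)=2 chase 'e': 2 ⇒ 21;  out={0}∪out(21)={0}
  fail(10) 'acabb': from fail(9)=0 chase 'b': 0 ⇒ 0;  out={1}∪out(0)={1}
  fail(17) 'aaceb': from fail(16)=0 chase 'b': 0 ⇒ 0;  out={3}∪out(0)={3}
  fail(20) 'ddeeb': from fail(19)=21 chase 'b': 21 ⇒ 22;  out={4}∪out(22)={4,5}

Text stream:
i=0 'd': node 0→1
i=1 'e': node 1→2
i=2 'e': node 2→21
i=3 'b': node 21→22  ** P5@[0:3]
i=4 'a': node 22→6 ·f
i=5 'c': node 6→7
i=6 'a': node 7→8
i=7 'b': node 8→9
i=8 'b': node 9→10  ** P1@[4:8]
i=9 'd': node 10→1 ·f
i=10 'd': node 1→11
i=11 'd': node 11→12
i=12 'b': node 12→13  ** P2@[9:12]
i=13 'c': node 13→0 ·f
i=14 'a': node 0→6
i=15 'a': node 6→14
i=16 'a': node 14→14 ·f
i=17 'c': node 14→15
i=18 'e': node 15→16
i=19 'b': node 16→17  ** P3@[15:19]
i=20 'a': node 17→6 ·f
i=21 'a': node 6→14
i=22 'c': node 14→15
i=23 'e': node 15→16
i=24 'b': node 16→17  ** P3@[20:24]
i=25 'a': node 17→6 ·f
i=26 'c': node 6→7
i=27 'a': node 7→8
i=28 'b': node 8→9
i=29 'b': node 9→10  ** P1@[25:29]
i=30 'a': node 10→6 ·f
i=31 'c': node 6→7
i=32 'a': node 7→8
i=33 'b': node 8→9
i=34 'b': node 9→10  ** P1@[30:34]
i=35 'd': node 10→1 ·f
i=36 'd': node 1→11
i=37 'd': node 11→12
i=38 'b': node 12→13  ** P2@[35:38]
i=39 'd': node 13→1 ·f
i=40 'e': node 1→2
i=41 'd': node 2→3
i=42 'e': node 3→4
i=43 'e': node 4→5  ** P0@[39:43]
i=44 'e': node 5→0 ·f
i=45 'b': node 0→0
i=46 'a': node 0→6
i=47 'a': node 6→14
i=48 'c': node 14→15
i=49 'e': node 15→16
i=50 'b': node 16→17  ** P3@[46:50]
i=51 'c': node 17→0 ·f
i=52 'b': node 0→0
i=53 'd': node 0→1
i=54 'd': node 1→11
i=55 'e': node 11→18
i=56 'e': node 18→19
i=57 'b': node 19→20  ** P4@[53:57],P5@[54:57]
i=58 'd': node 20→1 ·f
i=59 'e': node 1→2
i=60 'e': node 2→21
i=61 'b': node 21→22  ** P5@[58:61]
i=62 'a': node 22→6 ·f
i=63 'c': node 6→7
i=64 'a': node 7→8
i=65 'b': node 8→9
i=66 'b': node 9→10  ** P1@[62:66]
i=67 'a': node 10→6 ·f
i=68 'b': node 6→0 ·f
i=69 'd': node 0→1
i=70 'd': node 1→11
i=71 'd': node 11→12
i=72 'b': node 12→13  ** P2@[69:72]
i=73 'd': node 13→1 ·f
i=74 'd': node 1→11
i=75 'd': node 11→12
i=76 'b': node 12→13  ** P2@[73:76]
i=77 'd': node 13→1 ·f

All matches (sorted): [[3,5],[8,1],[12,2],[19,3],[24,3],[29,1],[34,1],[38,2],[43,0],[50,3],[57,4],[57,5],[61,5],[66,1],[72,2],[76,2]]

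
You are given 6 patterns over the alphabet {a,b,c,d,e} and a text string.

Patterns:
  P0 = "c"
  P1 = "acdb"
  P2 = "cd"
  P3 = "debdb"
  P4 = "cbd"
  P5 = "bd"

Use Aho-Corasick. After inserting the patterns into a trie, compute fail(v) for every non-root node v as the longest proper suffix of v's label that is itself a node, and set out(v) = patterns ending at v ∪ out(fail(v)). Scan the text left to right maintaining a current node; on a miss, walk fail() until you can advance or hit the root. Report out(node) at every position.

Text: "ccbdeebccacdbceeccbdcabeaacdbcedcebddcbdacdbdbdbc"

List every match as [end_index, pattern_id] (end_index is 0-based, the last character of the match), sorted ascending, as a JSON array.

Build:
Trie nodes:
  n0 'ε': a→2 b→14 c→1 d→7
  n1 'c': b→12 d→6  [P0 ends]
  n2 'a': c→3
  n3 'ac': d→4
  n4 'acd': b→5
  n5 'acdb': ·  [P1 ends]
  n6 'cd': ·  [P2 ends]
  n7 'd': e→8
  n8 'de': b→9
  n9 'deb': d→10
  n10 'debd': b→11
  n11 'debdb': ·  [P3 ends]
  n12 'cb': d→13
  n13 'cbd': ·  [P4 ends]
  n14 'b': d→15
  n15 'bd': ·  [P5 ends]

BFS fail/out derivation:
  n1('c'): parent n0 fail=0; on 'c' 0 → fail=0;  out {0}∪∅={0}
  n2('a'): parent n0 fail=0; on 'a' 0 → fail=0;  out ∅∪∅=∅
  n7('d'): parent n0 fail=0; on 'd' 0 → fail=0;  out ∅∪∅=∅
  n14('b'): parent n0 fail=0; on 'b' 0 → fail=0;  out ∅∪∅=∅
  n3('ac'): parent n2 fail=0; on 'c' 0 → fail=1;  out ∅∪{0}={0}
  n6('cd'): parent n1 fail=0; on 'd' 0 → fail=7;  out {2}∪∅={2}
  n8('de'): parent n7 fail=0; on 'e' 0 → fail=0;  out ∅∪∅=∅
  n12('cb'): parent n1 fail=0; on 'b' 0 → fail=14;  out ∅∪∅=∅
  n15('bd'): parent n14 fail=0; on 'd' 0 → fail=7;  out {5}∪∅={5}
  n4('acd'): parent n3 fail=1; on 'd' 1 → fail=6;  out ∅∪{2}={2}
  n9('deb'): parent n8 fail=0; on 'b' 0 → fail=14;  out ∅∪∅=∅
  n13('cbd'): parent n12 fail=14; on 'd' 14 → fail=15;  out {4}∪{5}={4,5}
  n5('acdb'): parent n4 fail=6; on 'b' 6→7→0 → fail=14;  out {1}∪∅={1}
  n10('debd'): parent n9 fail=14; on 'd' 14 → fail=15;  out ∅∪{5}={5}
  n11('debdb'): parent n10 fail=15; on 'b' 15→7→0 → fail=14;  out {3}∪∅={3}

Text stream:
pos 0 'c': at 1  ** P0@[0:0]
pos 1 'c': at 1 (fail-walked)  ** P0@[1:1]
pos 2 'b': at 12
pos 3 'd': at 13  ** P4@[1:3],P5@[2:3]
pos 4 'e': at 8 (fail-walked)
pos 5 'e': at 0 (fail-walked)
pos 6 'b': at 14
pos 7 'c': at 1 (fail-walked)  ** P0@[7:7]
pos 8 'c': at 1 (fail-walked)  ** P0@[8:8]
pos 9 'a': at 2 (fail-walked)
pos 10 'c': at 3  ** P0@[10:10]
pos 11 'd': at 4  ** P2@[10:11]
pos 12 'b': at 5  ** P1@[9:12]
pos 13 'c': at 1 (fail-walked)  ** P0@[13:13]
pos 14 'e': at 0 (fail-walked)
pos 15 'e': at 0
pos 16 'c': at 1  ** P0@[16:16]
pos 17 'c': at 1 (fail-walked)  ** P0@[17:17]
pos 18 'b': at 12
pos 19 'd': at 13  ** P4@[17:19],P5@[18:19]
pos 20 'c': at 1 (fail-walked)  ** P0@[20:20]
pos 21 'a': at 2 (fail-walked)
pos 22 'b': at 14 (fail-walked)
pos 23 'e': at 0 (fail-walked)
pos 24 'a': at 2
pos 25 'a': at 2 (fail-walked)
pos 26 'c': at 3  ** P0@[26:26]
pos 27 'd': at 4  ** P2@[26:27]
pos 28 'b': at 5  ** P1@[25:28]
pos 29 'c': at 1 (fail-walked)  ** P0@[29:29]
pos 30 'e': at 0 (fail-walked)
pos 31 'd': at 7
pos 32 'c': at 1 (fail-walked)  ** P0@[32:32]
pos 33 'e': at 0 (fail-walked)
pos 34 'b': at 14
pos 35 'd': at 15  ** P5@[34:35]
pos 36 'd': at 7 (fail-walked)
pos 37 'c': at 1 (fail-walked)  ** P0@[37:37]
pos 38 'b': at 12
pos 39 'd': at 13  ** P4@[37:39],P5@[38:39]
pos 40 'a': at 2 (fail-walked)
pos 41 'c': at 3  ** P0@[41:41]
pos 42 'd': at 4  ** P2@[41:42]
pos 43 'b': at 5  ** P1@[40:43]
pos 44 'd': at 15 (fail-walked)  ** P5@[43:44]
pos 45 'b': at 14 (fail-walked)
pos 46 'd': at 15  ** P5@[45:46]
pos 47 'b': at 14 (fail-walked)
pos 48 'c': at 1 (fail-walked)  ** P0@[48:48]

Matches: [[0,0],[1,0],[3,4],[3,5],[7,0],[8,0],[10,0],[11,2],[12,1],[13,0],[16,0],[17,0],[19,4],[19,5],[20,0],[26,0],[27,2],[28,1],[29,0],[32,0],[35,5],[37,0],[39,4],[39,5],[41,0],[42,2],[43,1],[44,5],[46,5],[48,0]]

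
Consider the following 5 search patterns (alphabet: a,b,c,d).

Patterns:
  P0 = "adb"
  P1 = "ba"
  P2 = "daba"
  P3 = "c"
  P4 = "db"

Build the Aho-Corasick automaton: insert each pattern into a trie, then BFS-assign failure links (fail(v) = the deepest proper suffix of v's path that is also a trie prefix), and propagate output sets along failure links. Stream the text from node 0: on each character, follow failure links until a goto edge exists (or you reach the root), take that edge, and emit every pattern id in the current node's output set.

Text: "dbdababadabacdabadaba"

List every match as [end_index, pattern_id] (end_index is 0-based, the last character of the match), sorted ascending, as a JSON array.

Build:
Trie nodes:
  0='ε' goto a→1 b→4 c→10 d→6
  1='a' goto d→2
  2='ad' goto b→3
  3='adb' goto ·  [P0 ends]
  4='b' goto a→5
  5='ba' goto ·  [P1 ends]
  6='d' goto a→7 b→11
  7='da' goto b→8
  8='dab' goto a→9
  9='daba' goto ·  [P2 ends]
  10='c' goto ·  [P3 ends]
  11='db' goto ·  [P4 ends]

Failure links (BFS by depth):
  fail(1) 'a': from fail(0)=0 chase 'a': 0 ⇒ 0;  out=∅∪out(0)=∅
  fail(4) 'b': from fail(0)=0 chase 'b': 0 ⇒ 0;  out=∅∪out(0)=∅
  fail(6) 'd': from fail(0)=0 chase 'd': 0 ⇒ 0;  out=∅∪out(0)=∅
  fail(10) 'c': from fail(0)=0 chase 'c': 0 ⇒ 0;  out={3}∪out(0)={3}
  fail(2) 'ad': from fail(1)=0 chase 'd': 0 ⇒ 6;  out=∅∪out(6)=∅
  fail(5) 'ba': from fail(4)=0 chase 'a': 0 ⇒ 1;  out={1}∪out(1)={1}
  fail(7) 'da': from fail(6)=0 chase 'a': 0 ⇒ 1;  out=∅∪out(1)=∅
  fail(11) 'db': from fail(6)=0 chase 'b': 0 ⇒ 4;  out={4}∪out(4)={4}
  fail(3) 'adb': from fail(2)=6 chase 'b': 6 ⇒ 11;  out={0}∪out(11)={0,4}
  fail(8) 'dab': from fail(7)=1 chase 'b': 1→0 ⇒ 4;  out=∅∪out(4)=∅
  fail(9) 'daba': from fail(8)=4 chase 'a': 4 ⇒ 5;  out={2}∪out(5)={1,2}

Run:
[0] read 'd'  n0⇒n6
[1] read 'b'  n6⇒n11  → match P4@[0:1]
[2] read 'd'  n11⇒n6 (fail-walked)
[3] read 'a'  n6⇒n7
[4] read 'b'  n7⇒n8
[5] read 'a'  n8⇒n9  → match P1@[4:5],P2@[2:5]
[6] read 'b'  n9⇒n4 (fail-walked)
[7] read 'a'  n4⇒n5  → match P1@[6:7]
[8] read 'd'  n5⇒n2 (fail-walked)
[9] read 'a'  n2⇒n7 (fail-walked)
[10] read 'b'  n7⇒n8
[11] read 'a'  n8⇒n9  → match P1@[10:11],P2@[8:11]
[12] read 'c'  n9⇒n10 (fail-walked)  → match P3@[12:12]
[13] read 'd'  n10⇒n6 (fail-walked)
[14] read 'a'  n6⇒n7
[15] read 'b'  n7⇒n8
[16] read 'a'  n8⇒n9  → match P1@[15:16],P2@[13:16]
[17] read 'd'  n9⇒n2 (fail-walked)
[18] read 'a'  n2⇒n7 (fail-walked)
[19] read 'b'  n7⇒n8
[20] read 'a'  n8⇒n9  → match P1@[19:20],P2@[17:20]

All matches (sorted): [[1,4],[5,1],[5,2],[7,1],[11,1],[11,2],[12,3],[16,1],[16,2],[20,1],[20,2]]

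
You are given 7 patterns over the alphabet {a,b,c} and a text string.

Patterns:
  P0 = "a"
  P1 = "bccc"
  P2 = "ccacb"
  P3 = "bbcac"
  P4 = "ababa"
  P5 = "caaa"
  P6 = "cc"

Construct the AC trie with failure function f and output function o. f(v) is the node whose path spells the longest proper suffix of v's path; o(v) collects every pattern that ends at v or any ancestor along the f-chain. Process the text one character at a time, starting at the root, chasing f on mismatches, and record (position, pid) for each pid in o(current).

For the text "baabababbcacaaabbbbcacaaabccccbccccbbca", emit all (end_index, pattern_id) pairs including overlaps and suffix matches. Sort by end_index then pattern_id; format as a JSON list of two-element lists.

Build:
Trie (insert patterns):
  0='ε' goto a→1 b→2 c→6
  1='a' goto b→15  [P0 ends]
  2='b' goto b→11 c→3
  3='bc' goto c→4
  4='bcc' goto c→5
  5='bccc' goto ·  [P1 ends]
  6='c' goto a→19 c→7
  7='cc' goto a→8  [P6 ends]
  8='cca' goto c→9
  9='ccac' goto b→10
  10='ccacb' goto ·  [P2 ends]
  11='bb' goto c→12
  12='bbc' goto a→13
  13='bbca' goto c→14
  14='bbcac' goto ·  [P3 ends]
  15='ab' goto a→16
  16='aba' goto b→17
  17='abab' goto a→18
  18='ababa' goto ·  [P4 ends]
  19='ca' goto a→20
  20='caa' goto a→21
  21='caaa' goto ·  [P5 ends]

BFS fail/out derivation:
  n1('a'): parent n0 fail=0; on 'a' 0 → fail=0;  out {0}∪∅={0}
  n2('b'): parent n0 fail=0; on 'b' 0 → fail=0;  out ∅∪∅=∅
  n6('c'): parent n0 fail=0; on 'c' 0 → fail=0;  out ∅∪∅=∅
  n3('bc'): parent n2 fail=0; on 'c' 0 → fail=6;  out ∅∪∅=∅
  n7('cc'): parent n6 fail=0; on 'c' 0 → fail=6;  out {6}∪∅={6}
  n11('bb'): parent n2 fail=0; on 'b' 0 → fail=2;  out ∅∪∅=∅
  n15('ab'): parent n1 fail=0; on 'b' 0 → fail=2;  out ∅∪∅=∅
  n19('ca'): parent n6 fail=0; on 'a' 0 → fail=1;  out ∅∪{0}={0}
  n4('bcc'): parent n3 fail=6; on 'c' 6 → fail=7;  out ∅∪{6}={6}
  n8('cca'): parent n7 fail=6; on 'a' 6 → fail=19;  out ∅∪{0}={0}
  n12('bbc'): parent n11 fail=2; on 'c' 2 → fail=3;  out ∅∪∅=∅
  n16('aba'): parent n15 fail=2; on 'a' 2→0 → fail=1;  out ∅∪{0}={0}
  n20('caa'): parent n19 fail=1; on 'a' 1→0 → fail=1;  out ∅∪{0}={0}
  n5('bccc'): parent n4 fail=7; on 'c' 7→6 → fail=7;  out {1}∪{6}={1,6}
  n9('ccac'): parent n8 fail=19; on 'c' 19→1→0 → fail=6;  out ∅∪∅=∅
  n13('bbca'): parent n12 fail=3; on 'a' 3→6 → fail=19;  out ∅∪{0}={0}
  n17('abab'): parent n16 fail=1; on 'b' 1 → fail=15;  out ∅∪∅=∅
  n21('caaa'): parent n20 fail=1; on 'a' 1→0 → fail=1;  out {5}∪{0}={0,5}
  n10('ccacb'): parent n9 fail=6; on 'b' 6→0 → fail=2;  out {2}∪∅={2}
  n14('bbcac'): parent n13 fail=19; on 'c' 19→1→0 → fail=6;  out {3}∪∅={3}
  n18('ababa'): parent n17 fail=15; on 'a' 15 → fail=16;  out {4}∪{0}={0,4}

Text stream:
i=0 'b': node 0→2
i=1 'a': node 2→1 (via fail)  emit P0@[1:1]
i=2 'a': node 1→1 (via fail)  emit P0@[2:2]
i=3 'b': node 1→15
i=4 'a': node 15→16  emit P0@[4:4]
i=5 'b': node 16→17
i=6 'a': node 17→18  emit P0@[6:6],P4@[2:6]
i=7 'b': node 18→17 (via fail)
i=8 'b': node 17→11 (via fail)
i=9 'c': node 11→12
i=10 'a': node 12→13  emit P0@[10:10]
i=11 'c': node 13→14  emit P3@[7:11]
i=12 'a': node 14→19 (via fail)  emit P0@[12:12]
i=13 'a': node 19→20  emit P0@[13:13]
i=14 'a': node 20→21  emit P0@[14:14],P5@[11:14]
i=15 'b': node 21→15 (via fail)
i=16 'b': node 15→11 (via fail)
i=17 'b': node 11→11 (via fail)
i=18 'b': node 11→11 (via fail)
i=19 'c': node 11→12
i=20 'a': node 12→13  emit P0@[20:20]
i=21 'c': node 13→14  emit P3@[17:21]
i=22 'a': node 14→19 (via fail)  emit P0@[22:22]
i=23 'a': node 19→20  emit P0@[23:23]
i=24 'a': node 20→21  emit P0@[24:24],P5@[21:24]
i=25 'b': node 21→15 (via fail)
i=26 'c': node 15→3 (via fail)
i=27 'c': node 3→4  emit P6@[26:27]
i=28 'c': node 4→5  emit P1@[25:28],P6@[27:28]
i=29 'c': node 5→7 (via fail)  emit P6@[28:29]
i=30 'b': node 7→2 (via fail)
i=31 'c': node 2→3
i=32 'c': node 3→4  emit P6@[31:32]
i=33 'c': node 4→5  emit P1@[30:33],P6@[32:33]
i=34 'c': node 5→7 (via fail)  emit P6@[33:34]
i=35 'b': node 7→2 (via fail)
i=36 'b': node 2→11
i=37 'c': node 11→12
i=38 'a': node 12→13  emit P0@[38:38]

Result: [[1,0],[2,0],[4,0],[6,0],[6,4],[10,0],[11,3],[12,0],[13,0],[14,0],[14,5],[20,0],[21,3],[22,0],[23,0],[24,0],[24,5],[27,6],[28,1],[28,6],[29,6],[32,6],[33,1],[33,6],[34,6],[38,0]]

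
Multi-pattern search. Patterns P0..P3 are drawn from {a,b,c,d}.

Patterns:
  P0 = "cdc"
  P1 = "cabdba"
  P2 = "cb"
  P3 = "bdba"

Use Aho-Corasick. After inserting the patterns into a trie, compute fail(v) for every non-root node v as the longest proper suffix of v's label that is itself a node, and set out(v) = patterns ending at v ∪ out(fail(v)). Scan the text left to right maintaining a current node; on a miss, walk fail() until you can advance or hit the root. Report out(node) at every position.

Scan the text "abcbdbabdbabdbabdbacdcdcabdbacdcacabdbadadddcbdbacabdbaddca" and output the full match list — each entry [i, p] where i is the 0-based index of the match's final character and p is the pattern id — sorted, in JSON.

Build automaton:
Trie (insert patterns):
  n0 'ε': b→10 c→1
  n1 'c': a→4 b→9 d→2
  n2 'cd': c→3
  n3 'cdc': ·  [P0 ends]
  n4 'ca': b→5
  n5 'cab': d→6
  n6 'cabd': b→7
  n7 'cabdb': a→8
  n8 'cabdba': ·  [P1 ends]
  n9 'cb': ·  [P2 ends]
  n10 'b': d→11
  n11 'bd': b→12
  n12 'bdb': a→13
  n13 'bdba': ·  [P3 ends]

BFS fail/out derivation:
  n1('c'): parent n0 fail=0; on 'c' 0 → fail=0;  out ∅∪∅=∅
  n10('b'): parent n0 fail=0; on 'b' 0 → fail=0;  out ∅∪∅=∅
  n2('cd'): parent n1 fail=0; on 'd' 0 → fail=0;  out ∅∪∅=∅
  n4('ca'): parent n1 fail=0; on 'a' 0 → fail=0;  out ∅∪∅=∅
  n9('cb'): parent n1 fail=0; on 'b' 0 → fail=10;  out {2}∪∅={2}
  n11('bd'): parent n10 fail=0; on 'd' 0 → fail=0;  out ∅∪∅=∅
  n3('cdc'): parent n2 fail=0; on 'c' 0 → fail=1;  out {0}∪∅={0}
  n5('cab'): parent n4 fail=0; on 'b' 0 → fail=10;  out ∅∪∅=∅
  n12('bdb'): parent n11 fail=0; on 'b' 0 → fail=10;  out ∅∪∅=∅
  n6('cabd'): parent n5 fail=10; on 'd' 10 → fail=11;  out ∅∪∅=∅
  n13('bdba'): parent n12 fail=10; on 'a' 10→0 → fail=0;  out {3}∪∅={3}
  n7('cabdb'): parent n6 fail=11; on 'b' 11 → fail=12;  out ∅∪∅=∅
  n8('cabdba'): parent n7 fail=12; on 'a' 12 → fail=13;  out {1}∪{3}={1,3}

Text stream:
i=0 'a': node 0→0
i=1 'b': node 0→10
i=2 'c': node 10→1 (fail-walked)
i=3 'b': node 1→9  ** P2@[2:3]
i=4 'd': node 9→11 (fail-walked)
i=5 'b': node 11→12
i=6 'a': node 12→13  ** P3@[3:6]
i=7 'b': node 13→10 (fail-walked)
i=8 'd': node 10→11
i=9 'b': node 11→12
i=10 'a': node 12→13  ** P3@[7:10]
i=11 'b': node 13→10 (fail-walked)
i=12 'd': node 10→11
i=13 'b': node 11→12
i=14 'a': node 12→13  ** P3@[11:14]
i=15 'b': node 13→10 (fail-walked)
i=16 'd': node 10→11
i=17 'b': node 11→12
i=18 'a': node 12→13  ** P3@[15:18]
i=19 'c': node 13→1 (fail-walked)
i=20 'd': node 1→2
i=21 'c': node 2→3  ** P0@[19:21]
i=22 'd': node 3→2 (fail-walked)
i=23 'c': node 2→3  ** P0@[21:23]
i=24 'a': node 3→4 (fail-walked)
i=25 'b': node 4→5
i=26 'd': node 5→6
i=27 'b': node 6→7
i=28 'a': node 7→8  ** P1@[23:28],P3@[25:28]
i=29 'c': node 8→1 (fail-walked)
i=30 'd': node 1→2
i=31 'c': node 2→3  ** P0@[29:31]
i=32 'a': node 3→4 (fail-walked)
i=33 'c': node 4→1 (fail-walked)
i=34 'a': node 1→4
i=35 'b': node 4→5
i=36 'd': node 5→6
i=37 'b': node 6→7
i=38 'a': node 7→8  ** P1@[33:38],P3@[35:38]
i=39 'd': node 8→0 (fail-walked)
i=40 'a': node 0→0
i=41 'd': node 0→0
i=42 'd': node 0→0
i=43 'd': node 0→0
i=44 'c': node 0→1
i=45 'b': node 1→9  ** P2@[44:45]
i=46 'd': node 9→11 (fail-walked)
i=47 'b': node 11→12
i=48 'a': node 12→13  ** P3@[45:48]
i=49 'c': node 13→1 (fail-walked)
i=50 'a': node 1→4
i=51 'b': node 4→5
i=52 'd': node 5→6
i=53 'b': node 6→7
i=54 'a': node 7→8  ** P1@[49:54],P3@[51:54]
i=55 'd': node 8→0 (fail-walked)
i=56 'd': node 0→0
i=57 'c': node 0→1
i=58 'a': node 1→4

All matches (sorted): [[3,2],[6,3],[10,3],[14,3],[18,3],[21,0],[23,0],[28,1],[28,3],[31,0],[38,1],[38,3],[45,2],[48,3],[54,1],[54,3]]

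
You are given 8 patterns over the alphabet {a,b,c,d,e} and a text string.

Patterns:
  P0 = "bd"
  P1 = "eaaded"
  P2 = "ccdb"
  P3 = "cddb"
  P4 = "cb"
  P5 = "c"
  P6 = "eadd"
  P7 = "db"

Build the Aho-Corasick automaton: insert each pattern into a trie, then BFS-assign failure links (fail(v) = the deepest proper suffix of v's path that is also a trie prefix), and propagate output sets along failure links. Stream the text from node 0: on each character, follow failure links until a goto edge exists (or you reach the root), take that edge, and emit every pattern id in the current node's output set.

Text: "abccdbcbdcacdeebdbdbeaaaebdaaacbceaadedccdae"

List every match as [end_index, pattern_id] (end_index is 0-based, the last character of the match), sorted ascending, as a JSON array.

Build:
Trie nodes:
  0='ε' goto b→1 c→9 d→19 e→3
  1='b' goto d→2
  2='bd' goto ·  [P0 ends]
  3='e' goto a→4
  4='ea' goto a→5 d→17
  5='eaa' goto d→6
  6='eaad' goto e→7
  7='eaade' goto d→8
  8='eaaded' goto ·  [P1 ends]
  9='c' goto b→16 c→10 d→13  [P5 ends]
  10='cc' goto d→11
  11='ccd' goto b→12
  12='ccdb' goto ·  [P2 ends]
  13='cd' goto d→14
  14='cdd' goto b→15
  15='cddb' goto ·  [P3 ends]
  16='cb' goto ·  [P4 ends]
  17='ead' goto d→18
  18='eadd' goto ·  [P6 ends]
  19='d' goto b→20
  20='db' goto ·  [P7 ends]

BFS fail/out derivation:
  fail(1) 'b': from fail(0)=0 chase 'b': 0 ⇒ 0;  out=∅∪out(0)=∅
  fail(3) 'e': from fail(0)=0 chase 'e': 0 ⇒ 0;  out=∅∪out(0)=∅
  fail(9) 'c': from fail(0)=0 chase 'c': 0 ⇒ 0;  out={5}∪out(0)={5}
  fail(19) 'd': from fail(0)=0 chase 'd': 0 ⇒ 0;  out=∅∪out(0)=∅
  fail(2) 'bd': from fail(1)=0 chase 'd': 0 ⇒ 19;  out={0}∪out(19)={0}
  fail(4) 'ea': from fail(3)=0 chase 'a': 0 ⇒ 0;  out=∅∪out(0)=∅
  fail(10) 'cc': from fail(9)=0 chase 'c': 0 ⇒ 9;  out=∅∪out(9)={5}
  fail(13) 'cd': from fail(9)=0 chase 'd': 0 ⇒ 19;  out=∅∪out(19)=∅
  fail(16) 'cb': from fail(9)=0 chase 'b': 0 ⇒ 1;  out={4}∪out(1)={4}
  fail(20) 'db': from fail(19)=0 chase 'b': 0 ⇒ 1;  out={7}∪out(1)={7}
  fail(5) 'eaa': from fail(4)=0 chase 'a': 0 ⇒ 0;  out=∅∪out(0)=∅
  fail(11) 'ccd': from fail(10)=9 chase 'd': 9 ⇒ 13;  out=∅∪out(13)=∅
  fail(14) 'cdd': from fail(13)=19 chase 'd': 19→0 ⇒ 19;  out=∅∪out(19)=∅
  fail(17) 'ead': from fail(4)=0 chase 'd': 0 ⇒ 19;  out=∅∪out(19)=∅
  fail(6) 'eaad': from fail(5)=0 chase 'd': 0 ⇒ 19;  out=∅∪out(19)=∅
  fail(12) 'ccdb': from fail(11)=13 chase 'b': 13→19 ⇒ 20;  out={2}∪out(20)={2,7}
  fail(15) 'cddb': from fail(14)=19 chase 'b': 19 ⇒ 20;  out={3}∪out(20)={3,7}
  fail(18) 'eadd': from fail(17)=19 chase 'd': 19→0 ⇒ 19;  out={6}∪out(19)={6}
  fail(7) 'eaade': from fail(6)=19 chase 'e': 19→0 ⇒ 3;  out=∅∪out(3)=∅
  fail(8) 'eaaded': from fail(7)=3 chase 'd': 3→0 ⇒ 19;  out={1}∪out(19)={1}

Run:
i=0 'a': node 0→0
i=1 'b': node 0→1
i=2 'c': node 1→9 (fail-walked)  ** P5@[2:2]
i=3 'c': node 9→10  ** P5@[3:3]
i=4 'd': node 10→11
i=5 'b': node 11→12  ** P2@[2:5],P7@[4:5]
i=6 'c': node 12→9 (fail-walked)  ** P5@[6:6]
i=7 'b': node 9→16  ** P4@[6:7]
i=8 'd': node 16→2 (fail-walked)  ** P0@[7:8]
i=9 'c': node 2→9 (fail-walked)  ** P5@[9:9]
i=10 'a': node 9→0 (fail-walked)
i=11 'c': node 0→9  ** P5@[11:11]
i=12 'd': node 9→13
i=13 'e': node 13→3 (fail-walked)
i=14 'e': node 3→3 (fail-walked)
i=15 'b': node 3→1 (fail-walked)
i=16 'd': node 1→2  ** P0@[15:16]
i=17 'b': node 2→20 (fail-walked)  ** P7@[16:17]
i=18 'd': node 20→2 (fail-walked)  ** P0@[17:18]
i=19 'b': node 2→20 (fail-walked)  ** P7@[18:19]
i=20 'e': node 20→3 (fail-walked)
i=21 'a': node 3→4
i=22 'a': node 4→5
i=23 'a': node 5→0 (fail-walked)
i=24 'e': node 0→3
i=25 'b': node 3→1 (fail-walked)
i=26 'd': node 1→2  ** P0@[25:26]
i=27 'a': node 2→0 (fail-walked)
i=28 'a': node 0→0
i=29 'a': node 0→0
i=30 'c': node 0→9  ** P5@[30:30]
i=31 'b': node 9→16  ** P4@[30:31]
i=32 'c': node 16→9 (fail-walked)  ** P5@[32:32]
i=33 'e': node 9→3 (fail-walked)
i=34 'a': node 3→4
i=35 'a': node 4→5
i=36 'd': node 5→6
i=37 'e': node 6→7
i=38 'd': node 7→8  ** P1@[33:38]
i=39 'c': node 8→9 (fail-walked)  ** P5@[39:39]
i=40 'c': node 9→10  ** P5@[40:40]
i=41 'd': node 10→11
i=42 'a': node 11→0 (fail-walked)
i=43 'e': node 0→3

Result: [[2,5],[3,5],[5,2],[5,7],[6,5],[7,4],[8,0],[9,5],[11,5],[16,0],[17,7],[18,0],[19,7],[26,0],[30,5],[31,4],[32,5],[38,1],[39,5],[40,5]]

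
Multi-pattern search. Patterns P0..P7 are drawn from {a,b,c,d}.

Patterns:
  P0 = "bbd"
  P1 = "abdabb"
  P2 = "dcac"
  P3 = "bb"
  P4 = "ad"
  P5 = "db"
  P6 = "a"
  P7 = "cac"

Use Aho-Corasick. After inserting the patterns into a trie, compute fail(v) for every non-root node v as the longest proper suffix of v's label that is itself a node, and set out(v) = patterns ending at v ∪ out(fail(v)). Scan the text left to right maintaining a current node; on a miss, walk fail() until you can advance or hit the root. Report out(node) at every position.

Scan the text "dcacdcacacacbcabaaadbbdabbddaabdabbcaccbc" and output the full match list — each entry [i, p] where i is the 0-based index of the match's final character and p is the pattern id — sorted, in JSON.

Build automaton:
Trie (insert patterns):
  0='ε' goto a→4 b→1 c→16 d→10
  1='b' goto b→2
  2='bb' goto d→3  [P3 ends]
  3='bbd' goto ·  [P0 ends]
  4='a' goto b→5 d→14  [P6 ends]
  5='ab' goto d→6
  6='abd' goto a→7
  7='abda' goto b→8
  8='abdab' goto b→9
  9='abdabb' goto ·  [P1 ends]
  10='d' goto b→15 c→11
  11='dc' goto a→12
  12='dca' goto c→13
  13='dcac' goto ·  [P2 ends]
  14='ad' goto ·  [P4 ends]
  15='db' goto ·  [P5 ends]
  16='c' goto a→17
  17='ca' goto c→18
  18='cac' goto ·  [P7 ends]

BFS fail/out derivation:
  fail(1) 'b': from fail(0)=0 chase 'b': 0 ⇒ 0;  out=∅∪out(0)=∅
  fail(4) 'a': from fail(0)=0 chase 'a': 0 ⇒ 0;  out={6}∪out(0)={6}
  fail(10) 'd': from fail(0)=0 chase 'd': 0 ⇒ 0;  out=∅∪out(0)=∅
  fail(16) 'c': from fail(0)=0 chase 'c': 0 ⇒ 0;  out=∅∪out(0)=∅
  fail(2) 'bb': from fail(1)=0 chase 'b': 0 ⇒ 1;  out={3}∪out(1)={3}
  fail(5) 'ab': from fail(4)=0 chase 'b': 0 ⇒ 1;  out=∅∪out(1)=∅
  fail(11) 'dc': from fail(10)=0 chase 'c': 0 ⇒ 16;  out=∅∪out(16)=∅
  fail(14) 'ad': from fail(4)=0 chase 'd': 0 ⇒ 10;  out={4}∪out(10)={4}
  fail(15) 'db': from fail(10)=0 chase 'b': 0 ⇒ 1;  out={5}∪out(1)={5}
  fail(17) 'ca': from fail(16)=0 chase 'a': 0 ⇒ 4;  out=∅∪out(4)={6}
  fail(3) 'bbd': from fail(2)=1 chase 'd': 1→0 ⇒ 10;  out={0}∪out(10)={0}
  fail(6) 'abd': from fail(5)=1 chase 'd': 1→0 ⇒ 10;  out=∅∪out(10)=∅
  fail(12) 'dca': from fail(11)=16 chase 'a': 16 ⇒ 17;  out=∅∪out(17)={6}
  fail(18) 'cac': from fail(17)=4 chase 'c': 4→0 ⇒ 16;  out={7}∪out(16)={7}
  fail(7) 'abda': from fail(6)=10 chase 'a': 10→0 ⇒ 4;  out=∅∪out(4)={6}
  fail(13) 'dcac': from fail(12)=17 chase 'c': 17 ⇒ 18;  out={2}∪out(18)={2,7}
  fail(8) 'abdab': from fail(7)=4 chase 'b': 4 ⇒ 5;  out=∅∪out(5)=∅
  fail(9) 'abdabb': from fail(8)=5 chase 'b': 5→1 ⇒ 2;  out={1}∪out(2)={1,3}

Run:
i=0 'd': node 0→10
i=1 'c': node 10→11
i=2 'a': node 11→12  → match P6@[2:2]
i=3 'c': node 12→13  → match P2@[0:3],P7@[1:3]
i=4 'd': node 13→10 (via fail)
i=5 'c': node 10→11
i=6 'a': node 11→12  → match P6@[6:6]
i=7 'c': node 12→13  → match P2@[4:7],P7@[5:7]
i=8 'a': node 13→17 (via fail)  → match P6@[8:8]
i=9 'c': node 17→18  → match P7@[7:9]
i=10 'a': node 18→17 (via fail)  → match P6@[10:10]
i=11 'c': node 17→18  → match P7@[9:11]
i=12 'b': node 18→1 (via fail)
i=13 'c': node 1→16 (via fail)
i=14 'a': node 16→17  → match P6@[14:14]
i=15 'b': node 17→5 (via fail)
i=16 'a': node 5→4 (via fail)  → match P6@[16:16]
i=17 'a': node 4→4 (via fail)  → match P6@[17:17]
i=18 'a': node 4→4 (via fail)  → match P6@[18:18]
i=19 'd': node 4→14  → match P4@[18:19]
i=20 'b': node 14→15 (via fail)  → match P5@[19:20]
i=21 'b': node 15→2 (via fail)  → match P3@[20:21]
i=22 'd': node 2→3  → match P0@[20:22]
i=23 'a': node 3→4 (via fail)  → match P6@[23:23]
i=24 'b': node 4→5
i=25 'b': node 5→2 (via fail)  → match P3@[24:25]
i=26 'd': node 2→3  → match P0@[24:26]
i=27 'd': node 3→10 (via fail)
i=28 'a': node 10→4 (via fail)  → match P6@[28:28]
i=29 'a': node 4→4 (via fail)  → match P6@[29:29]
i=30 'b': node 4→5
i=31 'd': node 5→6
i=32 'a': node 6→7  → match P6@[32:32]
i=33 'b': node 7→8
i=34 'b': node 8→9  → match P1@[29:34],P3@[33:34]
i=35 'c': node 9→16 (via fail)
i=36 'a': node 16→17  → match P6@[36:36]
i=37 'c': node 17→18  → match P7@[35:37]
i=38 'c': node 18→16 (via fail)
i=39 'b': node 16→1 (via fail)
i=40 'c': node 1→16 (via fail)

All matches (sorted): [[2,6],[3,2],[3,7],[6,6],[7,2],[7,7],[8,6],[9,7],[10,6],[11,7],[14,6],[16,6],[17,6],[18,6],[19,4],[20,5],[21,3],[22,0],[23,6],[25,3],[26,0],[28,6],[29,6],[32,6],[34,1],[34,3],[36,6],[37,7]]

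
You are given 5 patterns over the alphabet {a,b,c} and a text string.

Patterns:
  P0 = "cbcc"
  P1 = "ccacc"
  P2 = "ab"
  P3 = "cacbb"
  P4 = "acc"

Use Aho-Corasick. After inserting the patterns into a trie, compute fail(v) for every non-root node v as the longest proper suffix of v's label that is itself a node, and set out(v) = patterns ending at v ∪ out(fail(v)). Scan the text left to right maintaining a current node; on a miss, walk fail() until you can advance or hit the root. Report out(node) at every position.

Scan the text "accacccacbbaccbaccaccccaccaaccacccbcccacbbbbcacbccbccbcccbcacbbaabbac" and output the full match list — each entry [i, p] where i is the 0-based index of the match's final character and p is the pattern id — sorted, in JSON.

Build automaton:
Trie (insert patterns):
  n0 'ε': a→9 c→1
  n1 'c': a→11 b→2 c→5
  n2 'cb': c→3
  n3 'cbc': c→4
  n4 'cbcc': ·  ←P0
  n5 'cc': a→6
  n6 'cca': c→7
  n7 'ccac': c→8
  n8 'ccacc': ·  ←P1
  n9 'a': b→10 c→15
  n10 'ab': ·  ←P2
  n11 'ca': c→12
  n12 'cac': b→13
  n13 'cacb': b→14
  n14 'cacbb': ·  ←P3
  n15 'ac': c→16
  n16 'acc': ·  ←P4

BFS fail/out derivation:
  fail(1) 'c': from fail(0)=0 chase 'c': 0 ⇒ 0;  out=∅∪out(0)=∅
  fail(9) 'a': from fail(0)=0 chase 'a': 0 ⇒ 0;  out=∅∪out(0)=∅
  fail(2) 'cb': from fail(1)=0 chase 'b': 0 ⇒ 0;  out=∅∪out(0)=∅
  fail(5) 'cc': from fail(1)=0 chase 'c': 0 ⇒ 1;  out=∅∪out(1)=∅
  fail(10) 'ab': from fail(9)=0 chase 'b': 0 ⇒ 0;  out={2}∪out(0)={2}
  fail(11) 'ca': from fail(1)=0 chase 'a': 0 ⇒ 9;  out=∅∪out(9)=∅
  fail(15) 'ac': from fail(9)=0 chase 'c': 0 ⇒ 1;  out=∅∪out(1)=∅
  fail(3) 'cbc': from fail(2)=0 chase 'c': 0 ⇒ 1;  out=∅∪out(1)=∅
  fail(6) 'cca': from fail(5)=1 chase 'a': 1 ⇒ 11;  out=∅∪out(11)=∅
  fail(12) 'cac': from fail(11)=9 chase 'c': 9 ⇒ 15;  out=∅∪out(15)=∅
  fail(16) 'acc': from fail(15)=1 chase 'c': 1 ⇒ 5;  out={4}∪out(5)={4}
  fail(4) 'cbcc': from fail(3)=1 chase 'c': 1 ⇒ 5;  out={0}∪out(5)={0}
  fail(7) 'ccac': from fail(6)=11 chase 'c': 11 ⇒ 12;  out=∅∪out(12)=∅
  fail(13) 'cacb': from fail(12)=15 chase 'b': 15→1 ⇒ 2;  out=∅∪out(2)=∅
  fail(8) 'ccacc': from fail(7)=12 chase 'c': 12→15 ⇒ 16;  out={1}∪out(16)={1,4}
  fail(14) 'cacbb': from fail(13)=2 chase 'b': 2→0 ⇒ 0;  out={3}∪out(0)={3}

Scan:
[0] read 'a'  n0⇒n9
[1] read 'c'  n9⇒n15
[2] read 'c'  n15⇒n16  emit P4@[0:2]
[3] read 'a'  n16⇒n6 (fail-walked)
[4] read 'c'  n6⇒n7
[5] read 'c'  n7⇒n8  emit P1@[1:5],P4@[3:5]
[6] read 'c'  n8⇒n5 (fail-walked)
[7] read 'a'  n5⇒n6
[8] read 'c'  n6⇒n7
[9] read 'b'  n7⇒n13 (fail-walked)
[10] read 'b'  n13⇒n14  emit P3@[6:10]
[11] read 'a'  n14⇒n9 (fail-walked)
[12] read 'c'  n9⇒n15
[13] read 'c'  n15⇒n16  emit P4@[11:13]
[14] read 'b'  n16⇒n2 (fail-walked)
[15] read 'a'  n2⇒n9 (fail-walked)
[16] read 'c'  n9⇒n15
[17] read 'c'  n15⇒n16  emit P4@[15:17]
[18] read 'a'  n16⇒n6 (fail-walked)
[19] read 'c'  n6⇒n7
[20] read 'c'  n7⇒n8  emit P1@[16:20],P4@[18:20]
[21] read 'c'  n8⇒n5 (fail-walked)
[22] read 'c'  n5⇒n5 (fail-walked)
[23] read 'a'  n5⇒n6
[24] read 'c'  n6⇒n7
[25] read 'c'  n7⇒n8  emit P1@[21:25],P4@[23:25]
[26] read 'a'  n8⇒n6 (fail-walked)
[27] read 'a'  n6⇒n9 (fail-walked)
[28] read 'c'  n9⇒n15
[29] read 'c'  n15⇒n16  emit P4@[27:29]
[30] read 'a'  n16⇒n6 (fail-walked)
[31] read 'c'  n6⇒n7
[32] read 'c'  n7⇒n8  emit P1@[28:32],P4@[30:32]
[33] read 'c'  n8⇒n5 (fail-walked)
[34] read 'b'  n5⇒n2 (fail-walked)
[35] read 'c'  n2⇒n3
[36] read 'c'  n3⇒n4  emit P0@[33:36]
[37] read 'c'  n4⇒n5 (fail-walked)
[38] read 'a'  n5⇒n6
[39] read 'c'  n6⇒n7
[40] read 'b'  n7⇒n13 (fail-walked)
[41] read 'b'  n13⇒n14  emit P3@[37:41]
[42] read 'b'  n14⇒n0 (fail-walked)
[43] read 'b'  n0⇒n0
[44] read 'c'  n0⇒n1
[45] read 'a'  n1⇒n11
[46] read 'c'  n11⇒n12
[47] read 'b'  n12⇒n13
[48] read 'c'  n13⇒n3 (fail-walked)
[49] read 'c'  n3⇒n4  emit P0@[46:49]
[50] read 'b'  n4⇒n2 (fail-walked)
[51] read 'c'  n2⇒n3
[52] read 'c'  n3⇒n4  emit P0@[49:52]
[53] read 'b'  n4⇒n2 (fail-walked)
[54] read 'c'  n2⇒n3
[55] read 'c'  n3⇒n4  emit P0@[52:55]
[56] read 'c'  n4⇒n5 (fail-walked)
[57] read 'b'  n5⇒n2 (fail-walked)
[58] read 'c'  n2⇒n3
[59] read 'a'  n3⇒n11 (fail-walked)
[60] read 'c'  n11⇒n12
[61] read 'b'  n12⇒n13
[62] read 'b'  n13⇒n14  emit P3@[58:62]
[63] read 'a'  n14⇒n9 (fail-walked)
[64] read 'a'  n9⇒n9 (fail-walked)
[65] read 'b'  n9⇒n10  emit P2@[64:65]
[66] read 'b'  n10⇒n0 (fail-walked)
[67] read 'a'  n0⇒n9
[68] read 'c'  n9⇒n15

Matches: [[2,4],[5,1],[5,4],[10,3],[13,4],[17,4],[20,1],[20,4],[25,1],[25,4],[29,4],[32,1],[32,4],[36,0],[41,3],[49,0],[52,0],[55,0],[62,3],[65,2]]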